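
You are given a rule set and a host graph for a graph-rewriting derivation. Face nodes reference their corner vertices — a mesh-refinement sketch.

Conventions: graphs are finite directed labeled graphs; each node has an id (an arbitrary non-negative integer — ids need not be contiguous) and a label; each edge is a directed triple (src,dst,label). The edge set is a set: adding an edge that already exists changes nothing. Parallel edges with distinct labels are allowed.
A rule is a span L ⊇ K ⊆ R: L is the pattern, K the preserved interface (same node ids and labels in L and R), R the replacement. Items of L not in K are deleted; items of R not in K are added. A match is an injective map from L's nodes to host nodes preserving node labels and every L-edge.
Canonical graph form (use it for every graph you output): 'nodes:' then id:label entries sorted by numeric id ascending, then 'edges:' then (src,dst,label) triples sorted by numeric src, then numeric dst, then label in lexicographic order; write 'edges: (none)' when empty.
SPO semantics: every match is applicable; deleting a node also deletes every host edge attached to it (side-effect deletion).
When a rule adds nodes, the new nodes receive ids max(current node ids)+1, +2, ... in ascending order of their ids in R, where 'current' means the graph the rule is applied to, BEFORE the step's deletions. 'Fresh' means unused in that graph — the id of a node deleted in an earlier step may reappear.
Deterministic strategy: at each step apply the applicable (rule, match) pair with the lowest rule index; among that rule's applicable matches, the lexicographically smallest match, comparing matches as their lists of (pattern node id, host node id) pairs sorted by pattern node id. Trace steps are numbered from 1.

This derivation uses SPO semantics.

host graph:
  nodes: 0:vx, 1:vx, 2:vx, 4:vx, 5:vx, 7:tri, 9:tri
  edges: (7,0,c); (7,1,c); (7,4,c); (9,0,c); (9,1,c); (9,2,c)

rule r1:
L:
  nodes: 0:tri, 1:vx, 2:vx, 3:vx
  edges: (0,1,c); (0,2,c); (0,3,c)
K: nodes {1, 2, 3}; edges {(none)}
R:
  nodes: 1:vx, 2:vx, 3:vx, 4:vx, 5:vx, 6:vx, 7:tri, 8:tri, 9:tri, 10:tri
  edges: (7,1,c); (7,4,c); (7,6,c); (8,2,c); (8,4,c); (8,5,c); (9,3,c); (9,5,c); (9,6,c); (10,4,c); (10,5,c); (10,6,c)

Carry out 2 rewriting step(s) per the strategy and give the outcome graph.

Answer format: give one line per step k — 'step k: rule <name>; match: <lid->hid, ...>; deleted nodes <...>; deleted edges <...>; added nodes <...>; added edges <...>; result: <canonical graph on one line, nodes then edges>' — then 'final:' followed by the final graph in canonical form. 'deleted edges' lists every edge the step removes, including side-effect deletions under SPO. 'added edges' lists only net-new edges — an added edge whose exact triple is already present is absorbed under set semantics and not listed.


step 1: rule r1; match: 0->7, 1->0, 2->1, 3->4; deleted nodes 7; deleted edges (7,0,c); (7,1,c); (7,4,c); added nodes 10, 11, 12, 13, 14, 15, 16; added edges (13,0,c); (13,10,c); (13,12,c); (14,1,c); (14,10,c); (14,11,c); (15,4,c); (15,11,c); (15,12,c); (16,10,c); (16,11,c); (16,12,c); result: nodes: 0:vx, 1:vx, 2:vx, 4:vx, 5:vx, 9:tri, 10:vx, 11:vx, 12:vx, 13:tri, 14:tri, 15:tri, 16:tri edges: (9,0,c); (9,1,c); (9,2,c); (13,0,c); (13,10,c); (13,12,c); (14,1,c); (14,10,c); (14,11,c); (15,4,c); (15,11,c); (15,12,c); (16,10,c); (16,11,c); (16,12,c)
step 2: rule r1; match: 0->9, 1->0, 2->1, 3->2; deleted nodes 9; deleted edges (9,0,c); (9,1,c); (9,2,c); added nodes 17, 18, 19, 20, 21, 22, 23; added edges (20,0,c); (20,17,c); (20,19,c); (21,1,c); (21,17,c); (21,18,c); (22,2,c); (22,18,c); (22,19,c); (23,17,c); (23,18,c); (23,19,c); result: nodes: 0:vx, 1:vx, 2:vx, 4:vx, 5:vx, 10:vx, 11:vx, 12:vx, 13:tri, 14:tri, 15:tri, 16:tri, 17:vx, 18:vx, 19:vx, 20:tri, 21:tri, 22:tri, 23:tri edges: (13,0,c); (13,10,c); (13,12,c); (14,1,c); (14,10,c); (14,11,c); (15,4,c); (15,11,c); (15,12,c); (16,10,c); (16,11,c); (16,12,c); (20,0,c); (20,17,c); (20,19,c); (21,1,c); (21,17,c); (21,18,c); (22,2,c); (22,18,c); (22,19,c); (23,17,c); (23,18,c); (23,19,c)
final:
nodes: 0:vx, 1:vx, 2:vx, 4:vx, 5:vx, 10:vx, 11:vx, 12:vx, 13:tri, 14:tri, 15:tri, 16:tri, 17:vx, 18:vx, 19:vx, 20:tri, 21:tri, 22:tri, 23:tri
edges: (13,0,c); (13,10,c); (13,12,c); (14,1,c); (14,10,c); (14,11,c); (15,4,c); (15,11,c); (15,12,c); (16,10,c); (16,11,c); (16,12,c); (20,0,c); (20,17,c); (20,19,c); (21,1,c); (21,17,c); (21,18,c); (22,2,c); (22,18,c); (22,19,c); (23,17,c); (23,18,c); (23,19,c)


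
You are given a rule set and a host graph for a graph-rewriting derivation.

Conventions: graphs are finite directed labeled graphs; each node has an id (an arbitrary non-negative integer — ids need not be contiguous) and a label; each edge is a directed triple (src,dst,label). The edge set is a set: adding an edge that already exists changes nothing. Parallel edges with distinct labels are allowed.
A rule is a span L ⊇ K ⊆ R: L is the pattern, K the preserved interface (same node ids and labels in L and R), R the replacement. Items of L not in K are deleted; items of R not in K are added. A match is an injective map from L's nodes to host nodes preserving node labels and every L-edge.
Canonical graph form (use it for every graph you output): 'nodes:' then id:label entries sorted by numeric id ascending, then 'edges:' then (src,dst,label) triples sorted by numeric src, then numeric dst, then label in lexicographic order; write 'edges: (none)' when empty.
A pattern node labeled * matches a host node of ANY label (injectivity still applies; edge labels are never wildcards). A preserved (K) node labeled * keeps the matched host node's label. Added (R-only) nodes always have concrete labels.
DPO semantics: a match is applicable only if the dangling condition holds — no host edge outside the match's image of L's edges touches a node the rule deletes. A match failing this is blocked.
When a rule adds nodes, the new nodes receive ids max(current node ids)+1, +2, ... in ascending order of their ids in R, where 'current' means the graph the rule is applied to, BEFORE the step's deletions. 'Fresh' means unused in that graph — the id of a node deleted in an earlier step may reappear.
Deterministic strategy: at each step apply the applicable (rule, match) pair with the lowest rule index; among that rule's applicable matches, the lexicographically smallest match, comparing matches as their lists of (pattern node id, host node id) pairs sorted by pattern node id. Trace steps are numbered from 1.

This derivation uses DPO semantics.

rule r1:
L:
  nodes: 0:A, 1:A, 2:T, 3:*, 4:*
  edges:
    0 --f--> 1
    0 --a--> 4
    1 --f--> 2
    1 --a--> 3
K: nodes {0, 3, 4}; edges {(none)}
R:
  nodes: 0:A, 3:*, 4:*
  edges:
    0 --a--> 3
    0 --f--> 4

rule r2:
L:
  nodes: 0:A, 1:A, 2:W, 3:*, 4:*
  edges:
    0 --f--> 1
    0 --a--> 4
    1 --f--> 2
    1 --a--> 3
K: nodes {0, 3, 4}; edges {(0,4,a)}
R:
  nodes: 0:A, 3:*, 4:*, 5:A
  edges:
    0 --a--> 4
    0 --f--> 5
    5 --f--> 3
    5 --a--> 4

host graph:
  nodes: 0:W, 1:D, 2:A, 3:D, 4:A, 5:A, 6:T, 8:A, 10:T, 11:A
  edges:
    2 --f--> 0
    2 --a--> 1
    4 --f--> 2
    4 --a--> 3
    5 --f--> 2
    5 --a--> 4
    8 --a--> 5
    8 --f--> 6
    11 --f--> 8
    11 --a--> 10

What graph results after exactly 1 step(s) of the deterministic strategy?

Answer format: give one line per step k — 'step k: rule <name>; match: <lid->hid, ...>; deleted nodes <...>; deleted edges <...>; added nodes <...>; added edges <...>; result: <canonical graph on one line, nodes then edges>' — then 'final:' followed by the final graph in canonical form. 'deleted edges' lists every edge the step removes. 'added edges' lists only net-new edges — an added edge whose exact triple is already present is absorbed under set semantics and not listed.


step 1: rule r1; match: 0->11, 1->8, 2->6, 3->5, 4->10; deleted nodes 6, 8; deleted edges (8,5,a); (8,6,f); (11,8,f); (11,10,a); added nodes (none); added edges (11,5,a); (11,10,f); result: nodes: 0:W, 1:D, 2:A, 3:D, 4:A, 5:A, 10:T, 11:A edges: (2,0,f); (2,1,a); (4,2,f); (4,3,a); (5,2,f); (5,4,a); (11,5,a); (11,10,f)
final:
nodes: 0:W, 1:D, 2:A, 3:D, 4:A, 5:A, 10:T, 11:A
edges: (2,0,f); (2,1,a); (4,2,f); (4,3,a); (5,2,f); (5,4,a); (11,5,a); (11,10,f)


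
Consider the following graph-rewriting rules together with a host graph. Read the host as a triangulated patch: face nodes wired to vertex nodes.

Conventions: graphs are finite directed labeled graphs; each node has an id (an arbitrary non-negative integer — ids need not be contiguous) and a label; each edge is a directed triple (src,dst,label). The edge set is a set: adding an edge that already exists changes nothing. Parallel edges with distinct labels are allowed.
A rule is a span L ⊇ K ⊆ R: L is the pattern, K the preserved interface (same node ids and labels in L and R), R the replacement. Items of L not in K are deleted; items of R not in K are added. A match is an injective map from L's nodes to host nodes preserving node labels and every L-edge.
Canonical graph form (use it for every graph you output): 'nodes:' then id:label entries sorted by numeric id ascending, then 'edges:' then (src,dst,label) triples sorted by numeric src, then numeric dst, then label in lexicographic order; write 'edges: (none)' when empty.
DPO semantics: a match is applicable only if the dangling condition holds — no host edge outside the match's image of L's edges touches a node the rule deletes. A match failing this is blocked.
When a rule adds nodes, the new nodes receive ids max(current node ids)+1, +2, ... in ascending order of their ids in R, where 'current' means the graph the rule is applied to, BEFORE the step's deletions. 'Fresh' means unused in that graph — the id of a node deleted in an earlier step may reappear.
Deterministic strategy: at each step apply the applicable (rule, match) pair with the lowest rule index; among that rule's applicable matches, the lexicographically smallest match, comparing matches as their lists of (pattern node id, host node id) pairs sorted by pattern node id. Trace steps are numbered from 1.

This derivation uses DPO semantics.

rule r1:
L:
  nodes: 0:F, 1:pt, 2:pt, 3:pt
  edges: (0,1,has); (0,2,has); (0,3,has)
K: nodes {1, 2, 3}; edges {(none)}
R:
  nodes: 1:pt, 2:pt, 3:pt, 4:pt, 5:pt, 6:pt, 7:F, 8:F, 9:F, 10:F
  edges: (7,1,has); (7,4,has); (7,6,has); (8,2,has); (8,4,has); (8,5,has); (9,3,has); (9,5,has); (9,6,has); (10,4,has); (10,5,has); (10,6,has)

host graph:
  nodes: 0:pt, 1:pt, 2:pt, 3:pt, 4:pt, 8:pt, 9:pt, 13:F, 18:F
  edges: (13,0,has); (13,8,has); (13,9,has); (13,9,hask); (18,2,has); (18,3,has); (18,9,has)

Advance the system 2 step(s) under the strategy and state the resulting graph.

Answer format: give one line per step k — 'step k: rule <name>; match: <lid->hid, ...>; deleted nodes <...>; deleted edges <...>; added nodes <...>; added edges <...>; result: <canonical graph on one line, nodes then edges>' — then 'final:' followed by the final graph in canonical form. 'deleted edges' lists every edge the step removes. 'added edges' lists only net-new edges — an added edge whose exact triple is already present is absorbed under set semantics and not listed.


step 1: rule r1; match: 0->18, 1->2, 2->3, 3->9; deleted nodes 18; deleted edges (18,2,has); (18,3,has); (18,9,has); added nodes 19, 20, 21, 22, 23, 24, 25; added edges (22,2,has); (22,19,has); (22,21,has); (23,3,has); (23,19,has); (23,20,has); (24,9,has); (24,20,has); (24,21,has); (25,19,has); (25,20,has); (25,21,has); result: nodes: 0:pt, 1:pt, 2:pt, 3:pt, 4:pt, 8:pt, 9:pt, 13:F, 19:pt, 20:pt, 21:pt, 22:F, 23:F, 24:F, 25:F edges: (13,0,has); (13,8,has); (13,9,has); (13,9,hask); (22,2,has); (22,19,has); (22,21,has); (23,3,has); (23,19,has); (23,20,has); (24,9,has); (24,20,has); (24,21,has); (25,19,has); (25,20,has); (25,21,has)
step 2: rule r1; match: 0->22, 1->2, 2->19, 3->21; deleted nodes 22; deleted edges (22,2,has); (22,19,has); (22,21,has); added nodes 26, 27, 28, 29, 30, 31, 32; added edges (29,2,has); (29,26,has); (29,28,has); (30,19,has); (30,26,has); (30,27,has); (31,21,has); (31,27,has); (31,28,has); (32,26,has); (32,27,has); (32,28,has); result: nodes: 0:pt, 1:pt, 2:pt, 3:pt, 4:pt, 8:pt, 9:pt, 13:F, 19:pt, 20:pt, 21:pt, 23:F, 24:F, 25:F, 26:pt, 27:pt, 28:pt, 29:F, 30:F, 31:F, 32:F edges: (13,0,has); (13,8,has); (13,9,has); (13,9,hask); (23,3,has); (23,19,has); (23,20,has); (24,9,has); (24,20,has); (24,21,has); (25,19,has); (25,20,has); (25,21,has); (29,2,has); (29,26,has); (29,28,has); (30,19,has); (30,26,has); (30,27,has); (31,21,has); (31,27,has); (31,28,has); (32,26,has); (32,27,has); (32,28,has)
final:
nodes: 0:pt, 1:pt, 2:pt, 3:pt, 4:pt, 8:pt, 9:pt, 13:F, 19:pt, 20:pt, 21:pt, 23:F, 24:F, 25:F, 26:pt, 27:pt, 28:pt, 29:F, 30:F, 31:F, 32:F
edges: (13,0,has); (13,8,has); (13,9,has); (13,9,hask); (23,3,has); (23,19,has); (23,20,has); (24,9,has); (24,20,has); (24,21,has); (25,19,has); (25,20,has); (25,21,has); (29,2,has); (29,26,has); (29,28,has); (30,19,has); (30,26,has); (30,27,has); (31,21,has); (31,27,has); (31,28,has); (32,26,has); (32,27,has); (32,28,has)


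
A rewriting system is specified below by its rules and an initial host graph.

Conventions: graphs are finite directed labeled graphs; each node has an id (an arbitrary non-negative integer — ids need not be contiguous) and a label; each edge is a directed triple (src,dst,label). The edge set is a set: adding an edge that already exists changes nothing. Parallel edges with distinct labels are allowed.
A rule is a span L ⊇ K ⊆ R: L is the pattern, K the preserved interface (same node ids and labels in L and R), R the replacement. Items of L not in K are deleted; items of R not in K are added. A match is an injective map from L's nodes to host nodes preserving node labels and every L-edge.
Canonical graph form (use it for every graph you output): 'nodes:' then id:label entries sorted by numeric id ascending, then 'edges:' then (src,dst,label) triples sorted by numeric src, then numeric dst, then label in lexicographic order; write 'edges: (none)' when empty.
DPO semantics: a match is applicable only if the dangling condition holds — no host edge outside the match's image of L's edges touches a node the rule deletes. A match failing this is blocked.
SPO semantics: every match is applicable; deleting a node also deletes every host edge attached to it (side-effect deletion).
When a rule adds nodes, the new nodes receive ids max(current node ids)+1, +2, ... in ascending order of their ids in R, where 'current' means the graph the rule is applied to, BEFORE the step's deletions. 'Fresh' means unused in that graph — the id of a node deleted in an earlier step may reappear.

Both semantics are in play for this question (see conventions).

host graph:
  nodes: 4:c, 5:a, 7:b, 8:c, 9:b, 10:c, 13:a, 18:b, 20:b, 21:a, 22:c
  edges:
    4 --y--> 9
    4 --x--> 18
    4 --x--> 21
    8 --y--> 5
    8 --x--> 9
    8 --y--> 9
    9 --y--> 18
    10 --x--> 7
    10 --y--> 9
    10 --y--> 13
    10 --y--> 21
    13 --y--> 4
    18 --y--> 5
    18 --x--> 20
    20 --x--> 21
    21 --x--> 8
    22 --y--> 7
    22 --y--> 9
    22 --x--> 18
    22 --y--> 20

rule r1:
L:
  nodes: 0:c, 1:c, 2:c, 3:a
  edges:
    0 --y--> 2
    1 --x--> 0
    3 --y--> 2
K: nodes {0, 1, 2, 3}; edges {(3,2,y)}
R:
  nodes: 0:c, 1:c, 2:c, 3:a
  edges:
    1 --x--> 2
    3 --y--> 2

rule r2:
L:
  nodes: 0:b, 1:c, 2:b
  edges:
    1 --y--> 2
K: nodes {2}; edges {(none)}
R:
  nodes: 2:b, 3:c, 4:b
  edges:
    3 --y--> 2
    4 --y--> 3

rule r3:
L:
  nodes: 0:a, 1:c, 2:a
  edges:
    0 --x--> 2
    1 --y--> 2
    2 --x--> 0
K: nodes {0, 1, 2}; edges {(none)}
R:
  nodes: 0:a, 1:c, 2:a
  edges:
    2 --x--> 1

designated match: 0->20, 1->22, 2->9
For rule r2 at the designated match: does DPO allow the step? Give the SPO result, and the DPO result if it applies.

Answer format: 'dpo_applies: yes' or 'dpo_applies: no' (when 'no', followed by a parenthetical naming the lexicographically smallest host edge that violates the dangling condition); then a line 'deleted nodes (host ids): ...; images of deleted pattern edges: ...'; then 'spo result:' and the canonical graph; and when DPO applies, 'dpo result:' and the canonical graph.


dpo_applies: no
(the rule deletes node 20, which keeps host edge (18,20,x) outside the match image — the dangling condition fails, DPO blocks; SPO proceeds and side-deletes such edges)
deleted nodes (host ids): 20, 22; images of deleted pattern edges: (22,9,y)
spo result:
nodes: 4:c, 5:a, 7:b, 8:c, 9:b, 10:c, 13:a, 18:b, 21:a, 23:c, 24:b
edges: (4,9,y); (4,18,x); (4,21,x); (8,5,y); (8,9,x); (8,9,y); (9,18,y); (10,7,x); (10,9,y); (10,13,y); (10,21,y); (13,4,y); (18,5,y); (21,8,x); (23,9,y); (24,23,y)


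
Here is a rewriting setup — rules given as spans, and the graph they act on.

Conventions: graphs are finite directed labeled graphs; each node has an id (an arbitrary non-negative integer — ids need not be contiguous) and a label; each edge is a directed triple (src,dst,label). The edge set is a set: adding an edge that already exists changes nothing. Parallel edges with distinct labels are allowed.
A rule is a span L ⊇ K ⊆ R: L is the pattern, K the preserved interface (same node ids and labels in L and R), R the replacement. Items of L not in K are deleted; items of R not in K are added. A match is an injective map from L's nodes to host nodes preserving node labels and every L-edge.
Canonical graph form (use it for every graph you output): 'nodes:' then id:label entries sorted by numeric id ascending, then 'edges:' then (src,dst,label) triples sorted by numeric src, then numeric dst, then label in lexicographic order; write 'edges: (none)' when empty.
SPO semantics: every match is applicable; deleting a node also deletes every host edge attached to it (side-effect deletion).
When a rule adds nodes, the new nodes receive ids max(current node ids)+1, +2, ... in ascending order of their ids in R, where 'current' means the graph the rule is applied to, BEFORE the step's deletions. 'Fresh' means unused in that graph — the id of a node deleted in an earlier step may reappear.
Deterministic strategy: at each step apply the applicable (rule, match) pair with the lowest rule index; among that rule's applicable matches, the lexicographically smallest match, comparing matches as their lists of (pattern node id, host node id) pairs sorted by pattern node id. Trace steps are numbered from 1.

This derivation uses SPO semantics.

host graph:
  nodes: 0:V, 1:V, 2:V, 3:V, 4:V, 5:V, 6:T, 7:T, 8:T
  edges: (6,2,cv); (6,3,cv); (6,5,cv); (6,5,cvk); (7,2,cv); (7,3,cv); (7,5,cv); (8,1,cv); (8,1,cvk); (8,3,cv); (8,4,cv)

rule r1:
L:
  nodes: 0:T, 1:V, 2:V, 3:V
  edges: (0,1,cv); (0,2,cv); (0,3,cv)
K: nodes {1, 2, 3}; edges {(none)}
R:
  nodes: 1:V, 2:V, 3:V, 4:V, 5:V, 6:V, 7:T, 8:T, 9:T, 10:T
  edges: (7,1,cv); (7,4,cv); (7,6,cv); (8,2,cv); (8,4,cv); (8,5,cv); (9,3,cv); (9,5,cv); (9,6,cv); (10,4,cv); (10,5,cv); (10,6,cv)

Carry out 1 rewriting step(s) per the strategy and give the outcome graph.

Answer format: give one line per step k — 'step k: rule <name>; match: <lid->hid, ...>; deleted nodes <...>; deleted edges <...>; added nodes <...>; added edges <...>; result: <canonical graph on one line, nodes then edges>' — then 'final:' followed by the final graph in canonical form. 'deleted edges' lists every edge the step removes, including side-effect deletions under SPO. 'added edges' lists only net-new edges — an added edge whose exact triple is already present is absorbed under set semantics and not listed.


step 1: rule r1; match: 0->6, 1->2, 2->3, 3->5; deleted nodes 6; deleted edges (6,2,cv); (6,3,cv); (6,5,cv); (6,5,cvk); added nodes 9, 10, 11, 12, 13, 14, 15; added edges (12,2,cv); (12,9,cv); (12,11,cv); (13,3,cv); (13,9,cv); (13,10,cv); (14,5,cv); (14,10,cv); (14,11,cv); (15,9,cv); (15,10,cv); (15,11,cv); result: nodes: 0:V, 1:V, 2:V, 3:V, 4:V, 5:V, 7:T, 8:T, 9:V, 10:V, 11:V, 12:T, 13:T, 14:T, 15:T edges: (7,2,cv); (7,3,cv); (7,5,cv); (8,1,cv); (8,1,cvk); (8,3,cv); (8,4,cv); (12,2,cv); (12,9,cv); (12,11,cv); (13,3,cv); (13,9,cv); (13,10,cv); (14,5,cv); (14,10,cv); (14,11,cv); (15,9,cv); (15,10,cv); (15,11,cv)
final:
nodes: 0:V, 1:V, 2:V, 3:V, 4:V, 5:V, 7:T, 8:T, 9:V, 10:V, 11:V, 12:T, 13:T, 14:T, 15:T
edges: (7,2,cv); (7,3,cv); (7,5,cv); (8,1,cv); (8,1,cvk); (8,3,cv); (8,4,cv); (12,2,cv); (12,9,cv); (12,11,cv); (13,3,cv); (13,9,cv); (13,10,cv); (14,5,cv); (14,10,cv); (14,11,cv); (15,9,cv); (15,10,cv); (15,11,cv)


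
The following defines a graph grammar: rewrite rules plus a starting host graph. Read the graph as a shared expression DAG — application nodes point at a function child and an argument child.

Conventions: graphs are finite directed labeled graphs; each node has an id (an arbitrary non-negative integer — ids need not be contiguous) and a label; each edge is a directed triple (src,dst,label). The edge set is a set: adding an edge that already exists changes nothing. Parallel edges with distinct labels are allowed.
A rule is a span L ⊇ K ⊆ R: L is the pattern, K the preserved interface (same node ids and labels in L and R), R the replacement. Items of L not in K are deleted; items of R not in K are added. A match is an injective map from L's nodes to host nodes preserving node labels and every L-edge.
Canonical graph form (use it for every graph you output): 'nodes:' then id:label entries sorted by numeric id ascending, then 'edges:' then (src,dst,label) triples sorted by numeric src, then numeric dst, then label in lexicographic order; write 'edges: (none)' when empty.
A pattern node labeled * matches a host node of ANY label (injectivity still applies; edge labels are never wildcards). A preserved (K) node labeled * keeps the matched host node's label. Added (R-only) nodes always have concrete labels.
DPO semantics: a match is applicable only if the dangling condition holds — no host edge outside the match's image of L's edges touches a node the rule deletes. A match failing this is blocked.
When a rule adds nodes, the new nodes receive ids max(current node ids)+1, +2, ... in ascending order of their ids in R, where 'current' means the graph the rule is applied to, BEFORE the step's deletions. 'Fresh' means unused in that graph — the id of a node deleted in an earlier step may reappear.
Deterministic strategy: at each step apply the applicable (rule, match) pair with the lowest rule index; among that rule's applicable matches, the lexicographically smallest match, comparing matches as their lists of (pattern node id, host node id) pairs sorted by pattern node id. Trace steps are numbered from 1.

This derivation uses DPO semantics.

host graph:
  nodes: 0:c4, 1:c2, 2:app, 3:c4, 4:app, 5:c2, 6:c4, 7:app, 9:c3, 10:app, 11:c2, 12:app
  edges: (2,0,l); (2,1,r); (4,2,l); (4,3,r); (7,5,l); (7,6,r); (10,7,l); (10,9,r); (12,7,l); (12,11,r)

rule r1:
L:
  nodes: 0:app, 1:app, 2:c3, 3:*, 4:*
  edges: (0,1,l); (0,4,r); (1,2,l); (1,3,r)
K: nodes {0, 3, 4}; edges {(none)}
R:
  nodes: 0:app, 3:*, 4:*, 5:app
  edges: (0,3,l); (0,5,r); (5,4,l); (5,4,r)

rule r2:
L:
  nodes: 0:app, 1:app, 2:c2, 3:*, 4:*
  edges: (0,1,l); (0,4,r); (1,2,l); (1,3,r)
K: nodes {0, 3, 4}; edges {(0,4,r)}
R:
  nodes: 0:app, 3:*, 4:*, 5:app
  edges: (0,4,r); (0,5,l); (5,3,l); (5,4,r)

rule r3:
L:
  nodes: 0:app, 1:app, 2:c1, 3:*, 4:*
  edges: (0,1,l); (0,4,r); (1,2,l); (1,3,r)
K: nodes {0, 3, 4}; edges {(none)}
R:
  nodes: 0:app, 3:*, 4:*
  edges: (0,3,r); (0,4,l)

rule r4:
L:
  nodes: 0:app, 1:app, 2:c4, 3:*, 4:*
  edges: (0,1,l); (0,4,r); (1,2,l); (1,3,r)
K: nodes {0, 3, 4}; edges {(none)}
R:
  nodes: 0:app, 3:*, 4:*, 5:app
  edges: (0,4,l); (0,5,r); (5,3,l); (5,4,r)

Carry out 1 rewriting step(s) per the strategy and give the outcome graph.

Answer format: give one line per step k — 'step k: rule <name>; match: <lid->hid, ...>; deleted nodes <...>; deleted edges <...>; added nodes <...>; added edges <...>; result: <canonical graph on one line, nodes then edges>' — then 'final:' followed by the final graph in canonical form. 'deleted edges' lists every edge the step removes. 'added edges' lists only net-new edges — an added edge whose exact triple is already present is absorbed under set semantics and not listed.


step 1: rule r4; match: 0->4, 1->2, 2->0, 3->1, 4->3; deleted nodes 0, 2; deleted edges (2,0,l); (2,1,r); (4,2,l); (4,3,r); added nodes 13; added edges (4,3,l); (4,13,r); (13,1,l); (13,3,r); result: nodes: 1:c2, 3:c4, 4:app, 5:c2, 6:c4, 7:app, 9:c3, 10:app, 11:c2, 12:app, 13:app edges: (4,3,l); (4,13,r); (7,5,l); (7,6,r); (10,7,l); (10,9,r); (12,7,l); (12,11,r); (13,1,l); (13,3,r)
final:
nodes: 1:c2, 3:c4, 4:app, 5:c2, 6:c4, 7:app, 9:c3, 10:app, 11:c2, 12:app, 13:app
edges: (4,3,l); (4,13,r); (7,5,l); (7,6,r); (10,7,l); (10,9,r); (12,7,l); (12,11,r); (13,1,l); (13,3,r)


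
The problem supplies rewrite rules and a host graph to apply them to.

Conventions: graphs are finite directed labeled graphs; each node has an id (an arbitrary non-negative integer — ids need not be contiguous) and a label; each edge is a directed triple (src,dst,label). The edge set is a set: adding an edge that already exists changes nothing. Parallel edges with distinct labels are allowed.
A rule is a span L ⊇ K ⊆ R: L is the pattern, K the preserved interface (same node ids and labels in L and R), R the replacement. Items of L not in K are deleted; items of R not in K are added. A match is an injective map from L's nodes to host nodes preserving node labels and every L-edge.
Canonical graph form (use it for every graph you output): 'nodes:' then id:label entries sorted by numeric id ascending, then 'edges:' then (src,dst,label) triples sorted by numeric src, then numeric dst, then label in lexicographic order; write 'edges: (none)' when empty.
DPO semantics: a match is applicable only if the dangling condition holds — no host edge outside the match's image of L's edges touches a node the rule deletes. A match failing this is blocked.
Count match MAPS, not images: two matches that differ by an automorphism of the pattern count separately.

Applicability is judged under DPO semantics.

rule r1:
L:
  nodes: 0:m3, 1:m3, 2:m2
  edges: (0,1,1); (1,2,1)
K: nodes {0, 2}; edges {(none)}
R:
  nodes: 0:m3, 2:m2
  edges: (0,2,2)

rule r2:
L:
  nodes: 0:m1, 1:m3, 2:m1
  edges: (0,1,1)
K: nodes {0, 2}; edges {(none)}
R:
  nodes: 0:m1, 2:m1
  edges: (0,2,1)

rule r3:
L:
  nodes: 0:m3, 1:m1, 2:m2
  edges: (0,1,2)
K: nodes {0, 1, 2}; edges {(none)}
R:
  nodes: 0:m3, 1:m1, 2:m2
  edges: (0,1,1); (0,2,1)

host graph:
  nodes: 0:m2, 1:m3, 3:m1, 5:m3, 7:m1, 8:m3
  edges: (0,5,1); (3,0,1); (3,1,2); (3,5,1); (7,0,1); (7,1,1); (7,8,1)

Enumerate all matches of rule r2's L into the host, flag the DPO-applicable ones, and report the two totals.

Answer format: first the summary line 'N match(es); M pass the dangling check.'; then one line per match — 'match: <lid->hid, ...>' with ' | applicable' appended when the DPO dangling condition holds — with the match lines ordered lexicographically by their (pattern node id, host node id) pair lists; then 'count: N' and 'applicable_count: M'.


3 match(es); 1 pass the dangling check.
match: 0->3, 1->5, 2->7
match: 0->7, 1->1, 2->3
match: 0->7, 1->8, 2->3 | applicable
count: 3
applicable_count: 1


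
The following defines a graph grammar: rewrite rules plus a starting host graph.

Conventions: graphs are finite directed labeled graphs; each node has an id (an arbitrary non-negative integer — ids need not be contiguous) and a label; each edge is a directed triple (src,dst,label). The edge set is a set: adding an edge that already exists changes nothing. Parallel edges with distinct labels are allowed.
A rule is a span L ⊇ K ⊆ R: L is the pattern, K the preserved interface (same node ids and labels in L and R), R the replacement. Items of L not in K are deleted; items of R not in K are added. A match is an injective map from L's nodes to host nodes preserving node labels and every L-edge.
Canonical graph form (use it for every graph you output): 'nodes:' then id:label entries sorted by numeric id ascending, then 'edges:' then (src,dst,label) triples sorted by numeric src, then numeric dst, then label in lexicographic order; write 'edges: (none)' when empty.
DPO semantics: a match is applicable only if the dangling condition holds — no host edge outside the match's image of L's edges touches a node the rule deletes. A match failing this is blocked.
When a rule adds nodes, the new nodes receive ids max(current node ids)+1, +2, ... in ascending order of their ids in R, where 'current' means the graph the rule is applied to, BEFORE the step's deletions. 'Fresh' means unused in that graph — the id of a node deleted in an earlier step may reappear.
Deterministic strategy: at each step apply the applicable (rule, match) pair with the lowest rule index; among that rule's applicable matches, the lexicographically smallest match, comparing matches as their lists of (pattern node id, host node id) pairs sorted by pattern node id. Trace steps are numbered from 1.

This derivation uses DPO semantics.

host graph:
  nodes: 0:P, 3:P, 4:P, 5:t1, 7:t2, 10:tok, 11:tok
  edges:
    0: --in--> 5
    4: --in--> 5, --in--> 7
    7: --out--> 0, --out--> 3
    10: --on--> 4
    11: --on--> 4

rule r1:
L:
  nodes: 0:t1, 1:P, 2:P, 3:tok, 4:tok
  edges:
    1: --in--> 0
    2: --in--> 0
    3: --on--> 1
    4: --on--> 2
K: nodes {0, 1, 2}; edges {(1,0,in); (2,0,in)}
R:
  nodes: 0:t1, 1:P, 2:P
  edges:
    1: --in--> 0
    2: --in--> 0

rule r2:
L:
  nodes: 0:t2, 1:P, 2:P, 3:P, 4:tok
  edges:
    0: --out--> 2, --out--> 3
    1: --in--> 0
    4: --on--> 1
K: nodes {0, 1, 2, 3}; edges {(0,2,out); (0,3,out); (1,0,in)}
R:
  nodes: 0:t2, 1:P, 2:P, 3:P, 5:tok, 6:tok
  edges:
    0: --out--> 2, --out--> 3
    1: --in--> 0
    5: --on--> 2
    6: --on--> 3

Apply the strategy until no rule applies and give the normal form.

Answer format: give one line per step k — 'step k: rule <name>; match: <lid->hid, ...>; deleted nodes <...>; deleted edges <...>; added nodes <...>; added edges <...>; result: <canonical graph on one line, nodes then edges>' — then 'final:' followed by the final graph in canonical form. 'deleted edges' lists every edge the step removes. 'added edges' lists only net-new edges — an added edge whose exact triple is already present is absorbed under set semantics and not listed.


step 1: rule r2; match: 0->7, 1->4, 2->0, 3->3, 4->10; deleted nodes 10; deleted edges (10,4,on); added nodes 12, 13; added edges (12,0,on); (13,3,on); result: nodes: 0:P, 3:P, 4:P, 5:t1, 7:t2, 11:tok, 12:tok, 13:tok edges: (0,5,in); (4,5,in); (4,7,in); (7,0,out); (7,3,out); (11,4,on); (12,0,on); (13,3,on)
step 2: rule r1; match: 0->5, 1->0, 2->4, 3->12, 4->11; deleted nodes 11, 12; deleted edges (11,4,on); (12,0,on); added nodes (none); added edges (none); result: nodes: 0:P, 3:P, 4:P, 5:t1, 7:t2, 13:tok edges: (0,5,in); (4,5,in); (4,7,in); (7,0,out); (7,3,out); (13,3,on)
final:
nodes: 0:P, 3:P, 4:P, 5:t1, 7:t2, 13:tok
edges: (0,5,in); (4,5,in); (4,7,in); (7,0,out); (7,3,out); (13,3,on)


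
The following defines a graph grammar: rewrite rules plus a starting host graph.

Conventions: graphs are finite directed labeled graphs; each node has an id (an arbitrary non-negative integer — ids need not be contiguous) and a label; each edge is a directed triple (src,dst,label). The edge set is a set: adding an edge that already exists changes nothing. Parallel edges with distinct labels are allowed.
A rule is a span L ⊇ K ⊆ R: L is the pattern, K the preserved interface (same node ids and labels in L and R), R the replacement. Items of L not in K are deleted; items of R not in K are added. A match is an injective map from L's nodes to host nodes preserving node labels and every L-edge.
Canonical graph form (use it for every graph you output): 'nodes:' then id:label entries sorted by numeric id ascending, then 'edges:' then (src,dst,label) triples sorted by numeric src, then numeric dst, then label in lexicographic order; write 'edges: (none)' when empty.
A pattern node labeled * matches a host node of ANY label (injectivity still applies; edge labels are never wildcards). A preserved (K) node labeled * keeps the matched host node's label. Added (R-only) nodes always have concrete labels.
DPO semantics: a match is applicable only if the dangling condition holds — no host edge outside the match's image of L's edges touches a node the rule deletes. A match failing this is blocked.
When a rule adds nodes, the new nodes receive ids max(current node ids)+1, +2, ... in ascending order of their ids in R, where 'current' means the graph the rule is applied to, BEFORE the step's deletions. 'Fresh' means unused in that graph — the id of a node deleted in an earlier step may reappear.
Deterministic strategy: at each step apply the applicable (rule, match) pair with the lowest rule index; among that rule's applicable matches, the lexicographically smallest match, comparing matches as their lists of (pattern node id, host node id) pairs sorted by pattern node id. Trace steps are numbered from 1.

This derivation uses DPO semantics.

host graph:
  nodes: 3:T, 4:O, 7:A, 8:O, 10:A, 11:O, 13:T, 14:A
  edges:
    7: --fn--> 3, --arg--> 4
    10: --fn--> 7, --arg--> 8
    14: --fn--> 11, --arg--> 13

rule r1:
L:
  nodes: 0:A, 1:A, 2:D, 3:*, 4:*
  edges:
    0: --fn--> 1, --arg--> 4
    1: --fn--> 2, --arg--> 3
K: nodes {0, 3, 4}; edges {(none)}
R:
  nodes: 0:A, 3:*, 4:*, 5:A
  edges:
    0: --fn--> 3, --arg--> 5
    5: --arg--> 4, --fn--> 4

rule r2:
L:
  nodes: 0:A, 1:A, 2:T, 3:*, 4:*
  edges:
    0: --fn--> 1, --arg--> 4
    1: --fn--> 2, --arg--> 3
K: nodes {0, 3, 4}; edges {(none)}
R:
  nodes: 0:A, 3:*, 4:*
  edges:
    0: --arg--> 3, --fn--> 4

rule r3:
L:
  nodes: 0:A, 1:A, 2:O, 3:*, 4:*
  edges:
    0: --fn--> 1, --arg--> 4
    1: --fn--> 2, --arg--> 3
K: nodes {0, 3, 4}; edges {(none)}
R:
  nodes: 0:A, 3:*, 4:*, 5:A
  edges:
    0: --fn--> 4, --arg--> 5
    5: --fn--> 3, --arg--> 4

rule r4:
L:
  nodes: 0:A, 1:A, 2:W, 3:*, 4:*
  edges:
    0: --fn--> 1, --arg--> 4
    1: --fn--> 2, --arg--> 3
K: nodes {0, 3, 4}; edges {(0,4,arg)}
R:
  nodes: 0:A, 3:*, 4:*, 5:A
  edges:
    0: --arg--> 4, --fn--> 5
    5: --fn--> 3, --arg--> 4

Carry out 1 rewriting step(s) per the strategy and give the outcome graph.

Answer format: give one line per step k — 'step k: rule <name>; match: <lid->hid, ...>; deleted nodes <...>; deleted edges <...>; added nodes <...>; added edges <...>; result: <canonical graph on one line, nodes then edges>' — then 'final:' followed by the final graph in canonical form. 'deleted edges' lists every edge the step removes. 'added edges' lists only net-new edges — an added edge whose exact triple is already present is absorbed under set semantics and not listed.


step 1: rule r2; match: 0->10, 1->7, 2->3, 3->4, 4->8; deleted nodes 3, 7; deleted edges (7,3,fn); (7,4,arg); (10,7,fn); (10,8,arg); added nodes (none); added edges (10,4,arg); (10,8,fn); result: nodes: 4:O, 8:O, 10:A, 11:O, 13:T, 14:A edges: (10,4,arg); (10,8,fn); (14,11,fn); (14,13,arg)
final:
nodes: 4:O, 8:O, 10:A, 11:O, 13:T, 14:A
edges: (10,4,arg); (10,8,fn); (14,11,fn); (14,13,arg)


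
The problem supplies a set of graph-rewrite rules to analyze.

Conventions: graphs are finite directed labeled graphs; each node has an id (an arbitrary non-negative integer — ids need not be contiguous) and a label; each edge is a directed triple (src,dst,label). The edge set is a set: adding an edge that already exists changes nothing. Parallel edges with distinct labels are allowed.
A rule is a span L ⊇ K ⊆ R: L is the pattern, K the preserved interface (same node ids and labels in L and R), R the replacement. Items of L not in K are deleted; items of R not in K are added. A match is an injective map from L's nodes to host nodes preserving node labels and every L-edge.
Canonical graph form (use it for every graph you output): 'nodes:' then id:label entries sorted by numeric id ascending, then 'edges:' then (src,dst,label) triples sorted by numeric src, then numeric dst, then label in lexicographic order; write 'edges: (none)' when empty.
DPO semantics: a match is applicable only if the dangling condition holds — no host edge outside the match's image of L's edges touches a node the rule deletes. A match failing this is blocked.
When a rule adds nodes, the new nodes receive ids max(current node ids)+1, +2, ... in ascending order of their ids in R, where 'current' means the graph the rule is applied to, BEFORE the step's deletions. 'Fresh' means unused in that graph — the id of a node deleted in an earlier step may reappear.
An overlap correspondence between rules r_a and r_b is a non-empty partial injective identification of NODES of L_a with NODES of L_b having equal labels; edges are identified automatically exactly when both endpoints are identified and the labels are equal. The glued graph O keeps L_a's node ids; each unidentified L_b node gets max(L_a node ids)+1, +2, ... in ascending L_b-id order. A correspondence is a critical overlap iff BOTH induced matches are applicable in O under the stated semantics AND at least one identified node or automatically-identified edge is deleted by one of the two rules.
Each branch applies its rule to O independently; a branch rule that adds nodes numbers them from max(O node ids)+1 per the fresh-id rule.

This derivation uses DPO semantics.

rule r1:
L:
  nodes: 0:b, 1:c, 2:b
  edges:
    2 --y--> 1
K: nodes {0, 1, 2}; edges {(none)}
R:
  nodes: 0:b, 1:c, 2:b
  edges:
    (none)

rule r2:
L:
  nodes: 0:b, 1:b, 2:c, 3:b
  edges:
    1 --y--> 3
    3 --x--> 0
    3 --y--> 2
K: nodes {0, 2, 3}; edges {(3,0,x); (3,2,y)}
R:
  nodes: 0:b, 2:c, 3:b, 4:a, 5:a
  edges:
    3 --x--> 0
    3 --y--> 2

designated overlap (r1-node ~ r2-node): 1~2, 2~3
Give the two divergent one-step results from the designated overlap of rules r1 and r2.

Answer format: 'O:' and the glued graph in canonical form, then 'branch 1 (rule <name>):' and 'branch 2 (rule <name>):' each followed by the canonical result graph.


O:
nodes: 0:b, 1:c, 2:b, 3:b, 4:b
edges: (2,1,y); (2,3,x); (4,2,y)
branch 1 (rule r1):
nodes: 0:b, 1:c, 2:b, 3:b, 4:b
edges: (2,3,x); (4,2,y)
branch 2 (rule r2):
nodes: 0:b, 1:c, 2:b, 3:b, 5:a, 6:a
edges: (2,1,y); (2,3,x)


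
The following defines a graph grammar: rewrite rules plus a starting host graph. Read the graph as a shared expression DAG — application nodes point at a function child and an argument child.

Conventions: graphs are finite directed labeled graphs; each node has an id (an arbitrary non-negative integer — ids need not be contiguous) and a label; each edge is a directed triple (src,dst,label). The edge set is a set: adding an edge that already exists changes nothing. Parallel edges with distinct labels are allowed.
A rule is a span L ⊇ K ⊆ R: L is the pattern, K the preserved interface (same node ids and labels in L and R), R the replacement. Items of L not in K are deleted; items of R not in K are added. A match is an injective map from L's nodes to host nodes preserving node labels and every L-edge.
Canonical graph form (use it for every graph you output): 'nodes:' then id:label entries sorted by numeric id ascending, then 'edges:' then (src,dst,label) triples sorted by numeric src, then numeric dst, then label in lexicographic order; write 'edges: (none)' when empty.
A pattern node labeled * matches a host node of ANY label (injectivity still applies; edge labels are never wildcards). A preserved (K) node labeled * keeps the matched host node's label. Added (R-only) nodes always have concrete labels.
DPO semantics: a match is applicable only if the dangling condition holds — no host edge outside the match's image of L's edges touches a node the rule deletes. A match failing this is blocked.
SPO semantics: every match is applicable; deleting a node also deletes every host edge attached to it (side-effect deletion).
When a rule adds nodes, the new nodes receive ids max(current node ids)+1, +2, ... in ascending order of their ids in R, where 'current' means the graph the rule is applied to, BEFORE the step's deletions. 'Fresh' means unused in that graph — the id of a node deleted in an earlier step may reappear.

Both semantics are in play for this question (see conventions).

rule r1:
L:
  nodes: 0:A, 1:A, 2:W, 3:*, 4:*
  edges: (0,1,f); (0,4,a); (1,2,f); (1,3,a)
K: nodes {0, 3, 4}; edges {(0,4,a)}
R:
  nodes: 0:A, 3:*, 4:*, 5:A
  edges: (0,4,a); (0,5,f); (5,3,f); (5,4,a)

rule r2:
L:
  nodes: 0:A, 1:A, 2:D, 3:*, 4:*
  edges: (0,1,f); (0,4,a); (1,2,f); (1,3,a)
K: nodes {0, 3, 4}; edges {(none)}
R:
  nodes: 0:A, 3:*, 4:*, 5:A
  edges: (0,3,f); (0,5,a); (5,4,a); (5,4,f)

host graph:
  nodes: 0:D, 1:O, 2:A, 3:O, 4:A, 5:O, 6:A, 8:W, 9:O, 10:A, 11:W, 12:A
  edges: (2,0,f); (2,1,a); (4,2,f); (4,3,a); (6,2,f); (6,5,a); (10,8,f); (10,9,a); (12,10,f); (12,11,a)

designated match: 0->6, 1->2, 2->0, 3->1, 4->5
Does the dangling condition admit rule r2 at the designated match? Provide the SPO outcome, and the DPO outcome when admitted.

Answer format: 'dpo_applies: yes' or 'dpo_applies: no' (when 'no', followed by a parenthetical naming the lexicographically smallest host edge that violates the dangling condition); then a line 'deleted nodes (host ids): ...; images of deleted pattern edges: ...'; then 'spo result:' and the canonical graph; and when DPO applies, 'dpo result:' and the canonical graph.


dpo_applies: no
(the rule deletes node 2, which keeps host edge (4,2,f) outside the match image — the dangling condition fails, DPO blocks; SPO proceeds and side-deletes such edges)
deleted nodes (host ids): 0, 2; images of deleted pattern edges: (2,0,f); (2,1,a); (6,2,f); (6,5,a)
spo result:
nodes: 1:O, 3:O, 4:A, 5:O, 6:A, 8:W, 9:O, 10:A, 11:W, 12:A, 13:A
edges: (4,3,a); (6,1,f); (6,13,a); (10,8,f); (10,9,a); (12,10,f); (12,11,a); (13,5,a); (13,5,f)
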